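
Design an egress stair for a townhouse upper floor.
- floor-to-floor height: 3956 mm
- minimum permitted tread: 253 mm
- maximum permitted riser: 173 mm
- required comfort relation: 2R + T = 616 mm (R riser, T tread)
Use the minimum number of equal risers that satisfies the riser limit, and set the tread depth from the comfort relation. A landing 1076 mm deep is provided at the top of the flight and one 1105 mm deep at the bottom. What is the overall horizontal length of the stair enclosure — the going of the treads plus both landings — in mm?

8165 mm

⌈3956/173⌉ = 23 risers.
Each riser is 3956/23 = 172 mm (≤ 173 mm).
From 2R + T = 616: T = 616 − 344 = 272 mm.
Going = (23 − 1) × 272 = 5984 mm.
Enclosure = 5984 + 1076 + 1105 = 8165 mm.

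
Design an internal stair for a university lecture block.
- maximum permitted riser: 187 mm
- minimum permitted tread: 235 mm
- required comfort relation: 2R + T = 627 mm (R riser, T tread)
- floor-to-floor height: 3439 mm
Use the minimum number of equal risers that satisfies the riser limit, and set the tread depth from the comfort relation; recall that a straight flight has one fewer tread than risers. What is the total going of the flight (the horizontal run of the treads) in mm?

3439 / 187 = 18.39, so 19 risers are needed.
Each riser is 3439/19 = 181 mm (≤ 187 mm).
From 2R + T = 627: T = 627 − 362 = 265 mm.
19 risers give 18 treads; going = 18 × 265 = 4770 mm.

4770 mm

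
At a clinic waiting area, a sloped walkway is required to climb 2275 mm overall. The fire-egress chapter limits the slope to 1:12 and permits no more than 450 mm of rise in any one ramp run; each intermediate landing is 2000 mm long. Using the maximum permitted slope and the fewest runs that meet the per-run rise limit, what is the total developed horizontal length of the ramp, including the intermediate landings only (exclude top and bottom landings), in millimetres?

37300 mm

At most 450 each: 2275/450 = 5.06, giving 6 ramp runs. That means 5 intermediate landings.
Horizontal run for 2275 mm of rise at 1:12 is 2275 × 12 = 27300 mm.
5 intermediate landings contribute 5 × 2000 = 10000 mm.
Developed length = 27300 + 10000 = 37300 mm.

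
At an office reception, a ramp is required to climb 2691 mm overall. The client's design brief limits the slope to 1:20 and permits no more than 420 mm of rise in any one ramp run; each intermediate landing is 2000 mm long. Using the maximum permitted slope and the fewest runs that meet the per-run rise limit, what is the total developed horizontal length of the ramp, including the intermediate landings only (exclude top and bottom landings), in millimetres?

65820 mm

At most 420 each: 2691/420 = 6.41, giving 7 ramp runs. That means 6 intermediate landings.
Ramp run (horizontal) at 1:20: 2691 × 20 = 53820 mm.
6 intermediate landings contribute 6 × 2000 = 12000 mm.
Total developed length = 53820 + 12000 = 65820 mm.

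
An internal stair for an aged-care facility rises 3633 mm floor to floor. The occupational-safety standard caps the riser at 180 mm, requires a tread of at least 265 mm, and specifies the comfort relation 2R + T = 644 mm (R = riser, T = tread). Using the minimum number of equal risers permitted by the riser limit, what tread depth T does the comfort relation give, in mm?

298 mm

3633 / 180 = 20.18, so 21 risers are needed.
R = 3633 ÷ 21 = 173 mm.
T = 644 − 2·173 = 298 mm, which satisfies the 265 mm minimum.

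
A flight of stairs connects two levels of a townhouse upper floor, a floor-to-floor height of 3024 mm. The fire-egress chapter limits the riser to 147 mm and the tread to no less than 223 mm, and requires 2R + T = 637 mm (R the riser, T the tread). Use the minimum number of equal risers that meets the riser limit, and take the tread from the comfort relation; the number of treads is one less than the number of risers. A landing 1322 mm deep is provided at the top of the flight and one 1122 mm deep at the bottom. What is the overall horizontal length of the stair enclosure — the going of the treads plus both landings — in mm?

9424 mm

At most 147 each: 3024/147 = 20.57, giving 21 risers.
R = 3024 ÷ 21 = 144 mm.
Tread T = 637 − 2 × 144 = 349 mm (≥ 223 mm).
Going = (21 − 1) × 349 = 6980 mm.
Add landings: 6980 + 1322 + 1122 = 9424 mm.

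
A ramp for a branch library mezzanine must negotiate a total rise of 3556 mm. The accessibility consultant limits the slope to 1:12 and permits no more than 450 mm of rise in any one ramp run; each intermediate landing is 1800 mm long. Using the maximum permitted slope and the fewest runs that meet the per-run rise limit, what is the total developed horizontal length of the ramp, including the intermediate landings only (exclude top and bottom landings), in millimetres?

At most 450 each: 3556/450 = 7.90, giving 8 ramp runs. That means 7 intermediate landings.
Ramp run (horizontal) at 1:12: 3556 × 12 = 42672 mm.
7 intermediate landings contribute 7 × 1800 = 12600 mm.
Developed length = 42672 + 12600 = 55272 mm.

55272 mm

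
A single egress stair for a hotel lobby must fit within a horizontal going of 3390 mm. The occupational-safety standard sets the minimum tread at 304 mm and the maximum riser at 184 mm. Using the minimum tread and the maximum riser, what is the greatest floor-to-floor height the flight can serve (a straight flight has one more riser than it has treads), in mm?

2208 mm

3390 / 304 = 11.15, so 11 treads fit.
Risers = treads + 1 = 12.
Maximum height = 12 × 184 = 2208 mm.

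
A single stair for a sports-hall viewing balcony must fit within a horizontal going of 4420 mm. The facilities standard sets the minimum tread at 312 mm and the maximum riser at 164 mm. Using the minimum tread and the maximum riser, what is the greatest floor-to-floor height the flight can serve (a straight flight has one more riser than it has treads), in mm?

2460 mm

Treads that fit: ⌊4420 / 312⌋ = 14.
Risers = treads + 1 = 15.
Maximum height = 15 × 164 = 2460 mm.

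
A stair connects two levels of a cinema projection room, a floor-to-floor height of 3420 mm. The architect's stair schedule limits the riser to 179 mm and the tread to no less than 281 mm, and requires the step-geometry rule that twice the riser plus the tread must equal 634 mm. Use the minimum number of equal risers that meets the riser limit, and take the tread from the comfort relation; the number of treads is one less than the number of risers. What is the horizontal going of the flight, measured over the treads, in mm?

5548 mm

⌈3420/179⌉ = 20 risers.
Riser R = 3420 / 20 = 171 mm, within the 179 mm limit.
Tread T = 634 − 2 × 171 = 292 mm (≥ 281 mm).
20 risers give 19 treads; going = 19 × 292 = 5548 mm.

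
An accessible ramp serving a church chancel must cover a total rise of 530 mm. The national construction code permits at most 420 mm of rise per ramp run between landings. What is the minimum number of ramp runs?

2 runs

⌈530/420⌉ = 2 ramp runs.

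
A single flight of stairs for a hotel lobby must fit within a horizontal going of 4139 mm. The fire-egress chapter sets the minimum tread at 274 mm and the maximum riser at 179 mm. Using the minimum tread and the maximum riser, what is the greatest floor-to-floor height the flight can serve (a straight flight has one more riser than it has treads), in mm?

4139 / 274 = 15.11, so 15 treads fit.
Risers = treads + 1 = 16.
Maximum height = 16 × 179 = 2864 mm.

2864 mm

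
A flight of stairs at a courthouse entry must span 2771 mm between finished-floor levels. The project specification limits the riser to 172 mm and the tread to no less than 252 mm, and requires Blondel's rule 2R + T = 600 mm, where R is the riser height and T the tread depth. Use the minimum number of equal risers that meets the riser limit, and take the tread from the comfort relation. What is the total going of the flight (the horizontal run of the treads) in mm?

At most 172 each: 2771/172 = 16.11, giving 17 risers.
Each riser is 2771/17 = 163 mm (≤ 172 mm).
Tread T = 600 − 2 × 163 = 274 mm (≥ 252 mm).
17 risers give 16 treads; going = 16 × 274 = 4384 mm.

4384 mm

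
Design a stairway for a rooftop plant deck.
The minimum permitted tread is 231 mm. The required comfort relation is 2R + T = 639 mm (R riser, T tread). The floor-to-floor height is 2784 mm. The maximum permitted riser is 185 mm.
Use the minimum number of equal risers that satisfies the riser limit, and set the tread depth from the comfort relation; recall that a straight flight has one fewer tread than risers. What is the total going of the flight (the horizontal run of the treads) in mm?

4365 mm

2784 / 185 = 15.05, so 16 risers are needed.
R = 2784 ÷ 16 = 174 mm.
Tread T = 639 − 2 × 174 = 291 mm (≥ 231 mm).
Treads = 16 − 1 = 15; going = 15 × 291 = 4365 mm.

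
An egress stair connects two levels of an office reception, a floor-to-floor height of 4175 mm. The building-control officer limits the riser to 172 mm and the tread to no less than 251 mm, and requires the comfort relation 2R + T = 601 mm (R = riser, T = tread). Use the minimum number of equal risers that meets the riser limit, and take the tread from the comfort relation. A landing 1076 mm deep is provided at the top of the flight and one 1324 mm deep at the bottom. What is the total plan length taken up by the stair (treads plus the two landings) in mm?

8808 mm

At most 172 each: 4175/172 = 24.27, giving 25 risers.
R = 4175 ÷ 25 = 167 mm.
Tread T = 601 − 2 × 167 = 267 mm (≥ 251 mm).
25 risers give 24 treads; going = 24 × 267 = 6408 mm.
Add landings: 6408 + 1076 + 1324 = 8808 mm.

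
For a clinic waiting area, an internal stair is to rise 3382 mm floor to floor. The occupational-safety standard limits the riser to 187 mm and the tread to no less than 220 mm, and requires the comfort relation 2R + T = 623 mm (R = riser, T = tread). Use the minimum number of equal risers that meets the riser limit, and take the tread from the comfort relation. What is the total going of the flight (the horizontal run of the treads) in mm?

4806 mm

3382 / 187 = 18.086 → round up to 19 risers.
Each riser is 3382/19 = 178 mm (≤ 187 mm).
T = 623 − 2·178 = 267 mm, which satisfies the 220 mm minimum.
19 risers give 18 treads; going = 18 × 267 = 4806 mm.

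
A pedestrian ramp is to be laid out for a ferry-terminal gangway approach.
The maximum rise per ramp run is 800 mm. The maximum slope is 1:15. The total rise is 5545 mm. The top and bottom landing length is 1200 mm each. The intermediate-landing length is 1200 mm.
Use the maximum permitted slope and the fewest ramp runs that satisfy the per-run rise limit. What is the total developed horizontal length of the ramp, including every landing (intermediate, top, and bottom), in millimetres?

5545 / 800 = 6.931 → round up to 7 ramp runs. That means 6 intermediate landings.
Ramp run (horizontal) at 1:15: 5545 × 15 = 83175 mm.
6 intermediate landings contribute 6 × 1200 = 7200 mm.
Top and bottom landings: 2 × 1200 = 2400 mm.
Total = 83175 + 7200 + 2400 = 92775 mm.

92775 mm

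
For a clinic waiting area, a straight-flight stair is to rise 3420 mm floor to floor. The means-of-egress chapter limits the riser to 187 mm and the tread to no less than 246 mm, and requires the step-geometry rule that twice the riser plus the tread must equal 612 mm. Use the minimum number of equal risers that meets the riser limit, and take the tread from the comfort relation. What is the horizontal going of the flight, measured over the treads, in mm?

4536 mm

3420 / 187 = 18.289 → round up to 19 risers.
Riser R = 3420 / 19 = 180 mm, within the 187 mm limit.
From 2R + T = 612: T = 612 − 360 = 252 mm.
Going = (19 − 1) × 252 = 4536 mm.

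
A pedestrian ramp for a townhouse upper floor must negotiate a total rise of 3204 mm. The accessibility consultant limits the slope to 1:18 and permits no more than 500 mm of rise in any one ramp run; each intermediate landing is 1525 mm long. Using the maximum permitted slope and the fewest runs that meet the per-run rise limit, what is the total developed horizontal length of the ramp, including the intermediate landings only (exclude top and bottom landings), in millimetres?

At most 500 each: 3204/500 = 6.41, giving 7 ramp runs. That means 6 intermediate landings.
Horizontal run for 3204 mm of rise at 1:18 is 3204 × 18 = 57672 mm.
6 intermediate landings contribute 6 × 1525 = 9150 mm.
Total developed length = 57672 + 9150 = 66822 mm.

66822 mm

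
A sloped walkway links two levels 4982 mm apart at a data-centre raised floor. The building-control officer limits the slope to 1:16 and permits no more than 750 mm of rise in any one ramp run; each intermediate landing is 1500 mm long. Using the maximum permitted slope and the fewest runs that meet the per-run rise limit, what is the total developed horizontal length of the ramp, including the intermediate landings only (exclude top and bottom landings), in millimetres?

88712 mm

At most 750 each: 4982/750 = 6.64, giving 7 ramp runs. That means 6 intermediate landings.
Horizontal run for 4982 mm of rise at 1:16 is 4982 × 16 = 79712 mm.
Intermediate landings: 6 × 1500 = 9000 mm.
Total developed length = 79712 + 9000 = 88712 mm.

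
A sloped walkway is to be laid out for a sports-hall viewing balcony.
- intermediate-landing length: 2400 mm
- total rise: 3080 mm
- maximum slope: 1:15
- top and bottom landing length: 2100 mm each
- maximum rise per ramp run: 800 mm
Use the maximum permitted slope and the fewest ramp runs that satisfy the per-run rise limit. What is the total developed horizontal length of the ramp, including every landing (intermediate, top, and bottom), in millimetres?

57600 mm

3080 / 800 = 3.850 → round up to 4 ramp runs. That means 3 intermediate landings.
Ramp run (horizontal) at 1:15: 3080 × 15 = 46200 mm.
3 intermediate landings contribute 3 × 2400 = 7200 mm.
Top and bottom landings: 2 × 2100 = 4200 mm.
Total = 46200 + 7200 + 4200 = 57600 mm.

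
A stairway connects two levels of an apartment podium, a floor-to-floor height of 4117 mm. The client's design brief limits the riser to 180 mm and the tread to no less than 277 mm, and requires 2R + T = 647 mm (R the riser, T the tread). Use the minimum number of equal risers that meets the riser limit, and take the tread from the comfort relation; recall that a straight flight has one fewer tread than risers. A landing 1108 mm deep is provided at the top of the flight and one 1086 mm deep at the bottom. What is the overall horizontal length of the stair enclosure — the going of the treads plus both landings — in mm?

8552 mm

4117 / 180 = 22.87, so 23 risers are needed.
Each riser is 4117/23 = 179 mm (≤ 180 mm).
From 2R + T = 647: T = 647 − 358 = 289 mm.
Treads = 23 − 1 = 22; going = 22 × 289 = 6358 mm.
Enclosure = 6358 + 1108 + 1086 = 8552 mm.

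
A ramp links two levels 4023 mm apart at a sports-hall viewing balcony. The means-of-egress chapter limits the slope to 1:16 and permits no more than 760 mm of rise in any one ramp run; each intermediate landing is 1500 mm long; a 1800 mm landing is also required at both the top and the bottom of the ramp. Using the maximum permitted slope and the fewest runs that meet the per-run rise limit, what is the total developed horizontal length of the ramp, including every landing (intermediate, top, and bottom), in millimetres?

At most 760 each: 4023/760 = 5.29, giving 6 ramp runs. That means 5 intermediate landings.
Ramp run (horizontal) at 1:16: 4023 × 16 = 64368 mm.
Intermediate landings: 5 × 1500 = 7500 mm.
Top and bottom landings: 2 × 1800 = 3600 mm.
Total = 64368 + 7500 + 3600 = 75468 mm.

75468 mm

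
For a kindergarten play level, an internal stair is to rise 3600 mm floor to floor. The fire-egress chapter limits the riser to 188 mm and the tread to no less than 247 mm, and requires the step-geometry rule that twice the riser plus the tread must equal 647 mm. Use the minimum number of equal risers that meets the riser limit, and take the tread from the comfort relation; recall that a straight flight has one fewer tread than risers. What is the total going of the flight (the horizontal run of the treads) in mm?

5453 mm

⌈3600/188⌉ = 20 risers.
Each riser is 3600/20 = 180 mm (≤ 188 mm).
T = 647 − 2·180 = 287 mm, which satisfies the 247 mm minimum.
20 risers give 19 treads; going = 19 × 287 = 5453 mm.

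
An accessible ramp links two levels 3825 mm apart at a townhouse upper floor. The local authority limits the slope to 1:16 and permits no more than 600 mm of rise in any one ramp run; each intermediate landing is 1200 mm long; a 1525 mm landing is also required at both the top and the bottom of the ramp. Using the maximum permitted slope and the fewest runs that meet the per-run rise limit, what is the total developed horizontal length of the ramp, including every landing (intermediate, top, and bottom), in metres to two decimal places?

At most 600 each: 3825/600 = 6.38, giving 7 ramp runs. That means 6 intermediate landings.
Ramp run (horizontal) at 1:16: 3825 × 16 = 61200 mm.
6 intermediate landings contribute 6 × 1200 = 7200 mm.
Top and bottom landings: 2 × 1525 = 3050 mm.
Total = 61200 + 7200 + 3050 = 71450 mm.
= 71.45 m.

71.45 m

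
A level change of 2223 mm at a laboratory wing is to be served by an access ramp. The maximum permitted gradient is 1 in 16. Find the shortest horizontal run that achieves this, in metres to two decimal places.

Run = rise × 16 = 2223 × 16 = 35568 mm.
35568 mm = 35.57 m.

35.57 m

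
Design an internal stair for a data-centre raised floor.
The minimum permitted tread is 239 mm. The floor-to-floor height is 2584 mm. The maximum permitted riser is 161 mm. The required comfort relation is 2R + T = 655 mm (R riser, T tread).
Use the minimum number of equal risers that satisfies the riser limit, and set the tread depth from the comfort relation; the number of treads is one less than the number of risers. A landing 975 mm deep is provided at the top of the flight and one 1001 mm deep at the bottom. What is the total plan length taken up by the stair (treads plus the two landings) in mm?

2584 / 161 = 16.05, so 17 risers are needed.
Riser R = 2584 / 17 = 152 mm, within the 161 mm limit.
T = 655 − 2·152 = 351 mm, which satisfies the 239 mm minimum.
17 risers give 16 treads; going = 16 × 351 = 5616 mm.
Enclosure = 5616 + 975 + 1001 = 7592 mm.

7592 mm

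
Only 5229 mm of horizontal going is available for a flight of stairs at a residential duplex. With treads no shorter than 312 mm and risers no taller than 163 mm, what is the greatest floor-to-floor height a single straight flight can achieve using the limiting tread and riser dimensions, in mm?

Treads that fit: ⌊5229 / 312⌋ = 16.
Risers = treads + 1 = 17.
Maximum height = 17 × 163 = 2771 mm.

2771 mm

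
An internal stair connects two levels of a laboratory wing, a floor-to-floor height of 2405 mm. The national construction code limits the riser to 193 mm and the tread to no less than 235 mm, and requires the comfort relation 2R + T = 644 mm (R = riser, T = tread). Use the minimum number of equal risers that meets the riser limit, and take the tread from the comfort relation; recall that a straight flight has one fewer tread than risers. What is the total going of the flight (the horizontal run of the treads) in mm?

2405 / 193 = 12.461 → round up to 13 risers.
R = 2405 ÷ 13 = 185 mm.
T = 644 − 2·185 = 274 mm, which satisfies the 235 mm minimum.
13 risers give 12 treads; going = 12 × 274 = 3288 mm.

3288 mm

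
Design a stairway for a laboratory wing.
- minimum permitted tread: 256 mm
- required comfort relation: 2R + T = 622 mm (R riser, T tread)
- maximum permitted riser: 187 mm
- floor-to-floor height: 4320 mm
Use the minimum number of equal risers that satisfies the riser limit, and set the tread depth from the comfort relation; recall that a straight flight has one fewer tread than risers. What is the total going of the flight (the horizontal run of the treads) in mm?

⌈4320/187⌉ = 24 risers.
R = 4320 ÷ 24 = 180 mm.
T = 622 − 2·180 = 262 mm, which satisfies the 256 mm minimum.
24 risers give 23 treads; going = 23 × 262 = 6026 mm.

6026 mm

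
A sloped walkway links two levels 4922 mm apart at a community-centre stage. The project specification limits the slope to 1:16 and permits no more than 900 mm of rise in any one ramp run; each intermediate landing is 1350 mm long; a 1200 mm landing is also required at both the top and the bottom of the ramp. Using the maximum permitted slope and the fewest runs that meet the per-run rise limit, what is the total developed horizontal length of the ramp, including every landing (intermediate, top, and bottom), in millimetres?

87902 mm

⌈4922/900⌉ = 6 ramp runs. That means 5 intermediate landings.
Horizontal run for 4922 mm of rise at 1:16 is 4922 × 16 = 78752 mm.
Intermediate landings: 5 × 1350 = 6750 mm.
Top and bottom landings: 2 × 1200 = 2400 mm.
Total = 78752 + 6750 + 2400 = 87902 mm.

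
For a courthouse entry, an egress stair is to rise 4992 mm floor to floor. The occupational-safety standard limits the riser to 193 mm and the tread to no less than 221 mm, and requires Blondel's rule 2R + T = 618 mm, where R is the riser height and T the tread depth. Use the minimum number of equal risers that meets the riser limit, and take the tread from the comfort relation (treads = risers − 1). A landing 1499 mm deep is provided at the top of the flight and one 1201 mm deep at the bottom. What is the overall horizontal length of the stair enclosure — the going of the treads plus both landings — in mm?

8550 mm

4992 / 193 = 25.865 → round up to 26 risers.
Riser R = 4992 / 26 = 192 mm, within the 193 mm limit.
Tread T = 618 − 2 × 192 = 234 mm (≥ 221 mm).
Treads = 26 − 1 = 25; going = 25 × 234 = 5850 mm.
Add landings: 5850 + 1499 + 1201 = 8550 mm.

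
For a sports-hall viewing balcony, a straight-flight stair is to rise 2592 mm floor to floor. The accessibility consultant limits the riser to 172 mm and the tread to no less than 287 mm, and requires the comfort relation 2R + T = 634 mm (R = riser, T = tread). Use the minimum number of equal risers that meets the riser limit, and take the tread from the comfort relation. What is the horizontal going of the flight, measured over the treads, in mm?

4650 mm

At most 172 each: 2592/172 = 15.07, giving 16 risers.
Riser R = 2592 / 16 = 162 mm, within the 172 mm limit.
Tread T = 634 − 2 × 162 = 310 mm (≥ 287 mm).
Going = (16 − 1) × 310 = 4650 mm.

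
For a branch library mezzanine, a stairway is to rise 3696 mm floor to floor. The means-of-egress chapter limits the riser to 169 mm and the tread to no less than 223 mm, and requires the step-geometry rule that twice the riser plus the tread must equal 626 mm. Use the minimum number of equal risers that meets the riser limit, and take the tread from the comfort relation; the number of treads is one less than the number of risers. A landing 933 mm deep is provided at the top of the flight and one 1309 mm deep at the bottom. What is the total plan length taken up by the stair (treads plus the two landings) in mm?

At most 169 each: 3696/169 = 21.87, giving 22 risers.
Riser R = 3696 / 22 = 168 mm, within the 169 mm limit.
From 2R + T = 626: T = 626 − 336 = 290 mm.
22 risers give 21 treads; going = 21 × 290 = 6090 mm.
Enclosure = 6090 + 933 + 1309 = 8332 mm.

8332 mm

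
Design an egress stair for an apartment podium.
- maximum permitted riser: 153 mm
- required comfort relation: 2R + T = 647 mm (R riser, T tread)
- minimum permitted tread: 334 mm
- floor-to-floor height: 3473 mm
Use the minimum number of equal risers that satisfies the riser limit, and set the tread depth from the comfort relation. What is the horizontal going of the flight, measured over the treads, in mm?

7590 mm

⌈3473/153⌉ = 23 risers.
Riser R = 3473 / 23 = 151 mm, within the 153 mm limit.
Tread T = 647 − 2 × 151 = 345 mm (≥ 334 mm).
23 risers give 22 treads; going = 22 × 345 = 7590 mm.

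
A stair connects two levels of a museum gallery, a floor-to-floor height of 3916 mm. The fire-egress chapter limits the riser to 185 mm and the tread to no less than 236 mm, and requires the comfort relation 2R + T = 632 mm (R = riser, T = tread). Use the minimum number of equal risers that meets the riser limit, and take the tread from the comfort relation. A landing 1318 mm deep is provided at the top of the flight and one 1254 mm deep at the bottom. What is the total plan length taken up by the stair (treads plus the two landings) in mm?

3916 / 185 = 21.168 → round up to 22 risers.
Riser R = 3916 / 22 = 178 mm, within the 185 mm limit.
T = 632 − 2·178 = 276 mm, which satisfies the 236 mm minimum.
22 risers give 21 treads; going = 21 × 276 = 5796 mm.
Enclosure = 5796 + 1318 + 1254 = 8368 mm.

8368 mm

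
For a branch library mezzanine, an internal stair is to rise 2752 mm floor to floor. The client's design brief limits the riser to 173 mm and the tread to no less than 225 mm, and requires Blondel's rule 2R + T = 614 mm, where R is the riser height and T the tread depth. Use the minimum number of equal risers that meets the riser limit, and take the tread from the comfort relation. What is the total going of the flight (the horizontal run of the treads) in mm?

At most 173 each: 2752/173 = 15.91, giving 16 risers.
Each riser is 2752/16 = 172 mm (≤ 173 mm).
T = 614 − 2·172 = 270 mm, which satisfies the 225 mm minimum.
Going = (16 − 1) × 270 = 4050 mm.

4050 mm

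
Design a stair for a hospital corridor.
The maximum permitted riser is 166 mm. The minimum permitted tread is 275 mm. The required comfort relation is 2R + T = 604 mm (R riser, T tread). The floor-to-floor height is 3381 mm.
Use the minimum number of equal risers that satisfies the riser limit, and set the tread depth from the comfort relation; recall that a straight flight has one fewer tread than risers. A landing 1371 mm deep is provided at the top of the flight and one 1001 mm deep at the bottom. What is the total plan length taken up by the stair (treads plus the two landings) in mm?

⌈3381/166⌉ = 21 risers.
Each riser is 3381/21 = 161 mm (≤ 166 mm).
From 2R + T = 604: T = 604 − 322 = 282 mm.
Going = (21 − 1) × 282 = 5640 mm.
Add landings: 5640 + 1371 + 1001 = 8012 mm.

8012 mm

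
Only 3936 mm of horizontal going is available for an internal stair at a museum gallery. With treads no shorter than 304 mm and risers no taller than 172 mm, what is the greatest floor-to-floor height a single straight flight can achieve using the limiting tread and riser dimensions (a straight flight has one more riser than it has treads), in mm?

2236 mm

Treads that fit: ⌊3936 / 304⌋ = 12.
Risers = treads + 1 = 13.
Maximum height = 13 × 172 = 2236 mm.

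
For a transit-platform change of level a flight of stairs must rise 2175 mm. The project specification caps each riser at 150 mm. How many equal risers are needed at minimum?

2175 / 150 = 14.500 → round up to 15 risers.

15 risers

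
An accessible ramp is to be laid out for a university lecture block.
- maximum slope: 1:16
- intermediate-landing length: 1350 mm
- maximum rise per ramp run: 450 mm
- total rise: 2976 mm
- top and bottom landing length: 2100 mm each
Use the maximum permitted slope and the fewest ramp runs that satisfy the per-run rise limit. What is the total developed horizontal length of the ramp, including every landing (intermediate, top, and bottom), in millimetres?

2976 / 450 = 6.613 → round up to 7 ramp runs. That means 6 intermediate landings.
Horizontal run for 2976 mm of rise at 1:16 is 2976 × 16 = 47616 mm.
6 intermediate landings contribute 6 × 1350 = 8100 mm.
Top and bottom landings: 2 × 2100 = 4200 mm.
Total = 47616 + 8100 + 4200 = 59916 mm.

59916 mm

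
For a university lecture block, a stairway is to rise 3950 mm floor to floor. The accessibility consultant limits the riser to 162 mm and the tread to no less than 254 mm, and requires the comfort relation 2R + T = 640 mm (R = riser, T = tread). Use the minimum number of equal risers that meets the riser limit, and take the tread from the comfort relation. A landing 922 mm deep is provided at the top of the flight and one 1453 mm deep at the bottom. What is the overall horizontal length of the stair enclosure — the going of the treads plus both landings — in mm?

At most 162 each: 3950/162 = 24.38, giving 25 risers.
Riser R = 3950 / 25 = 158 mm, within the 162 mm limit.
T = 640 − 2·158 = 324 mm, which satisfies the 254 mm minimum.
Treads = 25 − 1 = 24; going = 24 × 324 = 7776 mm.
Enclosure = 7776 + 922 + 1453 = 10151 mm.

10151 mm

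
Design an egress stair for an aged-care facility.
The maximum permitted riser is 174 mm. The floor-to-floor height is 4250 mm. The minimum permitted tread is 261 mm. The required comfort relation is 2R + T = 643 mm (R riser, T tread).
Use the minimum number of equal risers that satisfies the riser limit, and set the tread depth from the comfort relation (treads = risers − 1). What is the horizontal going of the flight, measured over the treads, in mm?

7272 mm

4250 / 174 = 24.425 → round up to 25 risers.
R = 4250 ÷ 25 = 170 mm.
Tread T = 643 − 2 × 170 = 303 mm (≥ 261 mm).
Going = (25 − 1) × 303 = 7272 mm.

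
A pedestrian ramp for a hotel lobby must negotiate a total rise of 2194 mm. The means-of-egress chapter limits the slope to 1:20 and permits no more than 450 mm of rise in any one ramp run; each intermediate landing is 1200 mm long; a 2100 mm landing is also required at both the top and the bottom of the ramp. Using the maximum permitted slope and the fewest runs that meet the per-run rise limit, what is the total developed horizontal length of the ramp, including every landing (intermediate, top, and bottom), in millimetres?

At most 450 each: 2194/450 = 4.88, giving 5 ramp runs. That means 4 intermediate landings.
Ramp run (horizontal) at 1:20: 2194 × 20 = 43880 mm.
4 intermediate landings contribute 4 × 1200 = 4800 mm.
Top and bottom landings: 2 × 2100 = 4200 mm.
Total = 43880 + 4800 + 4200 = 52880 mm.

52880 mm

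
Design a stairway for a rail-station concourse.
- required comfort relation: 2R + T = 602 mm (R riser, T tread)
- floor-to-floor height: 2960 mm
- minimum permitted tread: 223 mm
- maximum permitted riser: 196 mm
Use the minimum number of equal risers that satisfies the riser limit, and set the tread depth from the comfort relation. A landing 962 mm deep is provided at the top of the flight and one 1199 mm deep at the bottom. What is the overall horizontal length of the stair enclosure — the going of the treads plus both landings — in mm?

5641 mm

2960 / 196 = 15.10, so 16 risers are needed.
Each riser is 2960/16 = 185 mm (≤ 196 mm).
T = 602 − 2·185 = 232 mm, which satisfies the 223 mm minimum.
Treads = 16 − 1 = 15; going = 15 × 232 = 3480 mm.
Enclosure = 3480 + 962 + 1199 = 5641 mm.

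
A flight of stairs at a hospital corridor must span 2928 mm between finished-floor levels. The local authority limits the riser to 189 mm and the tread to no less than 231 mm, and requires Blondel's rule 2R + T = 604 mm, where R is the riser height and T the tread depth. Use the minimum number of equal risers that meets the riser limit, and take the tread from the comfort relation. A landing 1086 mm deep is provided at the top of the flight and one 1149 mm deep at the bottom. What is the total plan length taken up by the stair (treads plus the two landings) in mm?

5805 mm

2928 / 189 = 15.49, so 16 risers are needed.
R = 2928 ÷ 16 = 183 mm.
From 2R + T = 604: T = 604 − 366 = 238 mm.
16 risers give 15 treads; going = 15 × 238 = 3570 mm.
Add landings: 3570 + 1086 + 1149 = 5805 mm.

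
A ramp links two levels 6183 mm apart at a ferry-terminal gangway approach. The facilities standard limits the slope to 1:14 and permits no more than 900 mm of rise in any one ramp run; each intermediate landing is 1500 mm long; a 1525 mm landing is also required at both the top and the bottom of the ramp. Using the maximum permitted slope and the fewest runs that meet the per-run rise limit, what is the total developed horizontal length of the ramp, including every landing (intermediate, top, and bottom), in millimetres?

98612 mm

⌈6183/900⌉ = 7 ramp runs. That means 6 intermediate landings.
Horizontal run for 6183 mm of rise at 1:14 is 6183 × 14 = 86562 mm.
6 intermediate landings contribute 6 × 1500 = 9000 mm.
Top and bottom landings: 2 × 1525 = 3050 mm.
Total = 86562 + 9000 + 3050 = 98612 mm.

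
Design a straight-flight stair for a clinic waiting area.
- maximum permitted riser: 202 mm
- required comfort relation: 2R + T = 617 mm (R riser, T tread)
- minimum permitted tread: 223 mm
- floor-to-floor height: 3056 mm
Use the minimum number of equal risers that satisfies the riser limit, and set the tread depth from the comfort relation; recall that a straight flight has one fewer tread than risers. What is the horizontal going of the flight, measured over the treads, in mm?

3056 / 202 = 15.13, so 16 risers are needed.
Riser R = 3056 / 16 = 191 mm, within the 202 mm limit.
T = 617 − 2·191 = 235 mm, which satisfies the 223 mm minimum.
Going = (16 − 1) × 235 = 3525 mm.

3525 mm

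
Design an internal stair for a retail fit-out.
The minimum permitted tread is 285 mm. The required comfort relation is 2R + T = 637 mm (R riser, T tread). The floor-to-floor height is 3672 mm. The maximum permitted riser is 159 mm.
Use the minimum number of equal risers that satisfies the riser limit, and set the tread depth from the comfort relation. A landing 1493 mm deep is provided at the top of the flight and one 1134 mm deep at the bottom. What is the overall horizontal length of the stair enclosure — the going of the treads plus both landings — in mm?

3672 / 159 = 23.09, so 24 risers are needed.
R = 3672 ÷ 24 = 153 mm.
Tread T = 637 − 2 × 153 = 331 mm (≥ 285 mm).
Going = (24 − 1) × 331 = 7613 mm.
Add landings: 7613 + 1493 + 1134 = 10240 mm.

10240 mm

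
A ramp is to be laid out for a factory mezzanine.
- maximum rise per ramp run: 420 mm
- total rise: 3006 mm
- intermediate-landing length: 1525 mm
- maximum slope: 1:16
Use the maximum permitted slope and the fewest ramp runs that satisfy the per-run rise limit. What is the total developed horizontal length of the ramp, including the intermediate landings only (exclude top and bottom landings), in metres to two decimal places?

58.77 m

⌈3006/420⌉ = 8 ramp runs. That means 7 intermediate landings.
Horizontal run for 3006 mm of rise at 1:16 is 3006 × 16 = 48096 mm.
7 intermediate landings contribute 7 × 1525 = 10675 mm.
Total developed length = 48096 + 10675 = 58771 mm.
= 58.77 m.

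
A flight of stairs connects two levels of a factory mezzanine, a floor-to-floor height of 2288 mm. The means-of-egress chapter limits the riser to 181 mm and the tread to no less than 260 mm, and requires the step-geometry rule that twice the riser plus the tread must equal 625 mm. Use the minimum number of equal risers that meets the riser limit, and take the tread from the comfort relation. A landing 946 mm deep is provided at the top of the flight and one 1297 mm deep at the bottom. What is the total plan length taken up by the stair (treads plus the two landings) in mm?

5519 mm

2288 / 181 = 12.64, so 13 risers are needed.
Riser R = 2288 / 13 = 176 mm, within the 181 mm limit.
Tread T = 625 − 2 × 176 = 273 mm (≥ 260 mm).
13 risers give 12 treads; going = 12 × 273 = 3276 mm.
Enclosure = 3276 + 946 + 1297 = 5519 mm.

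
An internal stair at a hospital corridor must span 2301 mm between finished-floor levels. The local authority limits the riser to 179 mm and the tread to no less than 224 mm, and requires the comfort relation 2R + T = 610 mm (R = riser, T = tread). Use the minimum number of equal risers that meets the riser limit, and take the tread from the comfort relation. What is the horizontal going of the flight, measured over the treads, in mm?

⌈2301/179⌉ = 13 risers.
Each riser is 2301/13 = 177 mm (≤ 179 mm).
T = 610 − 2·177 = 256 mm, which satisfies the 224 mm minimum.
Treads = 13 − 1 = 12; going = 12 × 256 = 3072 mm.

3072 mm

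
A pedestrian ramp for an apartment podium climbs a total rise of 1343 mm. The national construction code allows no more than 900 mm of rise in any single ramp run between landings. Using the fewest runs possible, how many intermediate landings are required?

1343 / 900 = 1.492 → round up to 2 ramp runs.
2 runs are separated by 1 intermediate landings.

1 intermediate landings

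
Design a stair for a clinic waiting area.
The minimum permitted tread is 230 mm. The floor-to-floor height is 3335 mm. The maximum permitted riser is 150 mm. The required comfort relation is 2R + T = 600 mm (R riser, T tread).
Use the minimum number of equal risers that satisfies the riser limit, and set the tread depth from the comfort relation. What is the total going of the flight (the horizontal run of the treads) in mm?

6820 mm

At most 150 each: 3335/150 = 22.23, giving 23 risers.
Each riser is 3335/23 = 145 mm (≤ 150 mm).
Tread T = 600 − 2 × 145 = 310 mm (≥ 230 mm).
Going = (23 − 1) × 310 = 6820 mm.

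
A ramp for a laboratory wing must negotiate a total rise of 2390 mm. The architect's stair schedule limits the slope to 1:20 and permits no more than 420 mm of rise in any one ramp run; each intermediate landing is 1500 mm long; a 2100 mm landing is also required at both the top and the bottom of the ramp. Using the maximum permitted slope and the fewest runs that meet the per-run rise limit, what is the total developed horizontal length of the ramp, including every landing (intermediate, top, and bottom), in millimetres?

59500 mm

⌈2390/420⌉ = 6 ramp runs. That means 5 intermediate landings.
Ramp run (horizontal) at 1:20: 2390 × 20 = 47800 mm.
5 intermediate landings contribute 5 × 1500 = 7500 mm.
Top and bottom landings: 2 × 2100 = 4200 mm.
Total = 47800 + 7500 + 4200 = 59500 mm.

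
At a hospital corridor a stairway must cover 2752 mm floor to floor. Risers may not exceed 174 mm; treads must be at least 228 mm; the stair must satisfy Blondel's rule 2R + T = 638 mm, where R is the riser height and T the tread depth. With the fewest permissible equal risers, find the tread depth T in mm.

2752 / 174 = 15.816 → round up to 16 risers.
Riser R = 2752 / 16 = 172 mm, within the 174 mm limit.
From 2R + T = 638: T = 638 − 344 = 294 mm.

294 mm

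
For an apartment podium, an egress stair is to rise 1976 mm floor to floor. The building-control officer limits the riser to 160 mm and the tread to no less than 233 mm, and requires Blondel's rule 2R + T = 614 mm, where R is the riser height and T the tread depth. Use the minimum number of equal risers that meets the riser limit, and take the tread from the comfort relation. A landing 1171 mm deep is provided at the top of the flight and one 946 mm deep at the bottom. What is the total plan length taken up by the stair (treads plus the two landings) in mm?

1976 / 160 = 12.35, so 13 risers are needed.
Riser R = 1976 / 13 = 152 mm, within the 160 mm limit.
Tread T = 614 − 2 × 152 = 310 mm (≥ 233 mm).
Going = (13 − 1) × 310 = 3720 mm.
Enclosure = 3720 + 1171 + 946 = 5837 mm.

5837 mm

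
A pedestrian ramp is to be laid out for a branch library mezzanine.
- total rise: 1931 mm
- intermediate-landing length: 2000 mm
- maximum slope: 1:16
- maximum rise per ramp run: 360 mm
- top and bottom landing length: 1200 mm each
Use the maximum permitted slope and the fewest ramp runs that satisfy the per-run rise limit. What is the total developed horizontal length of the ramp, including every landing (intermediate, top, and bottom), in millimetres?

43296 mm

1931 / 360 = 5.364 → round up to 6 ramp runs. That means 5 intermediate landings.
Horizontal run for 1931 mm of rise at 1:16 is 1931 × 16 = 30896 mm.
5 intermediate landings contribute 5 × 2000 = 10000 mm.
Top and bottom landings: 2 × 1200 = 2400 mm.
Total = 30896 + 10000 + 2400 = 43296 mm.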